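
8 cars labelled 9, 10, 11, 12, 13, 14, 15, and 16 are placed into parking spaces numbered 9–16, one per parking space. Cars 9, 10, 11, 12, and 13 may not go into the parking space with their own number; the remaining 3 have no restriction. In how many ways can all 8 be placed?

21234

Let Aᵢ (for 9 ≤ i ≤ 13) be the placements that put car i in its forbidden parking space. Any j of these fix j positions, leaving (8−j)! ways to fill the rest, and there are C(5,j) ways to pick which j.
By inclusion–exclusion, the number of valid placements is Σ_{j=0}^{5} (−1)^j C(5,j)·(8−j)!.
Computing: 40320 − 25200 + 7200 − 1200 + 120 − 6 = 21234.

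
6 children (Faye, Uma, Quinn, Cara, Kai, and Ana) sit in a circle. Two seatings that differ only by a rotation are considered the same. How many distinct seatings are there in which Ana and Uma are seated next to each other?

Glue Ana and Uma into a block (2 internal orders). Seating 5 units around a circle gives (4)! arrangements.
So 2 × (4)! = 2 × 24 = 48.

48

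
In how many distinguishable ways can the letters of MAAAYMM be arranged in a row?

140

Letter multiplicities in MAAAYMM: A×3, M×3, Y×1.
The number of distinct arrangements is 7!/(3!·3!) = 5040/36 = 140.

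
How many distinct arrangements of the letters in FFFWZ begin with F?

With the first slot taken by F, it remains to arrange the other 4 letters (FFWZ).
Those 4 letters have F appearing twice, giving (4)!/(2!) = 12.

12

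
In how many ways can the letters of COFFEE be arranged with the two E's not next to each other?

120

There are 6!/(2!·2!) = 180 arrangements of COFFEE in total.
Arrangements with the E's together: treat EE as one letter, giving (5)!/(2!) = 60.
Hence 180 − 60 = 120.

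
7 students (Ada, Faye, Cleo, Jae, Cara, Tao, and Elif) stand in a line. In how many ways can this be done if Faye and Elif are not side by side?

3600

Of the 7! = 5040 arrangements, those with Faye and Elif adjacent number 2 × 6! = 1440 (treat the pair as a block with 2 internal orders).
So 5040 − 1440 = 3600 arrangements keep them apart.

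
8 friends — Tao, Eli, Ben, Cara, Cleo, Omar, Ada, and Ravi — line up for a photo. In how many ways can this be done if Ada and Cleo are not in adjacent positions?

30240

Of the 8! = 40320 arrangements, those with Ada and Cleo adjacent number 2 × 7! = 10080 (treat the pair as a block with 2 internal orders).
So 40320 − 10080 = 30240 arrangements keep them apart.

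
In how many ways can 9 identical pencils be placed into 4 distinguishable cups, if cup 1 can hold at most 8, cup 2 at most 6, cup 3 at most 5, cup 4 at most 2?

By stars and bars, unrestricted non-negative solutions to x_1+…+x_4 = 9 number C(9+3,3) = 220.
Subtract solutions that violate a single cap (substitute x_i' = x_i − (cap_i+1)): x_1 ≥ 9 gives C(3,3) = 1; x_2 ≥ 7 gives C(5,3) = 10; x_3 ≥ 6 gives C(6,3) = 20; x_4 ≥ 3 gives C(9,3) = 84. Together 115.
Add back pairs where two caps are both exceeded: 0 + 0 + 0 + 0 + 0 + 1 = 1.
By inclusion–exclusion the count is 220 − 115 + 1 = 106.

106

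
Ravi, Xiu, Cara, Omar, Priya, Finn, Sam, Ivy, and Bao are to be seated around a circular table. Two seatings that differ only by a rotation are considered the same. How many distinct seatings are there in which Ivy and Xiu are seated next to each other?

Glue Ivy and Xiu into a block (2 internal orders). Seating 8 units around a circle gives (7)! arrangements.
So 2 × (7)! = 2 × 5040 = 10080.

10080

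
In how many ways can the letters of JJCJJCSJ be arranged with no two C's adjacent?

There are 8!/(5!·2!) = 168 arrangements of JJCJJCSJ in total.
Arrangements with the C's together: treat CC as one letter, giving (7)!/(5!) = 42.
Subtracting, 168 − 42 = 126 arrangements keep the C's apart.

126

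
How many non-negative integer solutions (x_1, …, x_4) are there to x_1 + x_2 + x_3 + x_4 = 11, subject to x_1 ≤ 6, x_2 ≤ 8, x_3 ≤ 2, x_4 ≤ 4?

Ignoring the caps, the number of non-negative solutions to x_1+…+x_4 = 11 is C(14,3) = 364.
Subtract solutions that violate a single cap (substitute x_i' = x_i − (cap_i+1)): x_1 ≥ 7 gives C(7,3) = 35; x_2 ≥ 9 gives C(5,3) = 10; x_3 ≥ 3 gives C(11,3) = 165; x_4 ≥ 5 gives C(9,3) = 84. Together 294.
Add back pairs where two caps are both exceeded: 0 + 4 + 0 + 0 + 0 + 20 = 24.
By inclusion–exclusion the count is 364 − 294 + 24 = 94.

94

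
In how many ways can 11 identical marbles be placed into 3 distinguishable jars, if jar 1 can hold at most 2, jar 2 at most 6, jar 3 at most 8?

15

Without the upper bounds there are C(13,2) = 78 ways to split 11 among 3 jars.
Subtract solutions that violate a single cap (substitute x_i' = x_i − (cap_i+1)): x_1 ≥ 3 gives C(10,2) = 45; x_2 ≥ 7 gives C(6,2) = 15; x_3 ≥ 9 gives C(4,2) = 6. Together 66.
Add back pairs where two caps are both exceeded: 3 + 0 + 0 = 3.
By inclusion–exclusion the count is 78 − 66 + 3 = 15.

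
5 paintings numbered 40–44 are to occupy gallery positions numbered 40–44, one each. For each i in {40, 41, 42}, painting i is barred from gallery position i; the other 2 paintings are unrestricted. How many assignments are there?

64

Let Aᵢ (for i ∈ {40, 41, 42}) be the placements that put painting i in its forbidden gallery position. Any j of these fix j positions, leaving (5−j)! ways to fill the rest, and there are C(3,j) ways to pick which j.
By inclusion–exclusion, the number of valid placements is Σ_{j=0}^{3} (−1)^j C(3,j)·(5−j)!.
Computing: 120 − 72 + 18 − 2 = 64.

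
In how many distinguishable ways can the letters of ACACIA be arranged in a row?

ACACIA has 6 letters with A appearing 3 times and C appearing twice.
The number of distinct arrangements is 6!/(3!·2!) = 720/12 = 60.

60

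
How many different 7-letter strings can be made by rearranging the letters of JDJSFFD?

630

The 7 letters of JDJSFFD have repeats: D appearing twice, F appearing twice, and J appearing twice.
So there are 7! / (2!·2!·2!) = 630 distinguishable arrangements.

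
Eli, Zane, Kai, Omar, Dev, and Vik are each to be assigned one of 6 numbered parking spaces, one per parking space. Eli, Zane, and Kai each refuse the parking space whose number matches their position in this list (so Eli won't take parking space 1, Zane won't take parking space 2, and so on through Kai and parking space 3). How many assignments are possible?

Let Aᵢ (for i ∈ {1, 2, 3}) be the placements that put person i in their forbidden parking space. Any j of these fix j positions, leaving (6−j)! ways to fill the rest, and there are C(3,j) ways to pick which j.
By inclusion–exclusion, the number of valid placements is Σ_{j=0}^{3} (−1)^j C(3,j)·(6−j)!.
Computing: 720 − 360 + 72 − 6 = 426.

426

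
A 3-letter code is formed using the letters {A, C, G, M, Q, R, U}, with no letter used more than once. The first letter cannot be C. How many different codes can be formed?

The first letter has 7−1 = 6 choices (anything except C).
The remaining 2 letters are filled from the other 6 symbols without repetition: 6 × 5 = 30.
Total: 6 × 30 = 180.

180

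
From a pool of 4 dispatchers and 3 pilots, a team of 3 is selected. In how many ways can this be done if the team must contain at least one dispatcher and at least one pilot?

30

Total 3-person selections from all 7: C(7,3) = 35.
Selections missing a whole group: no dispatchers → C(3,3) = 1; no pilots → C(4,3) = 4.
Both groups omitted at once is impossible, so 35 − 5 = 30.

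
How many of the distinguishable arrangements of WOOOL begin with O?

Fix O in the first position and arrange the remaining 4 letters.
Those 4 letters have O appearing twice, giving (4)!/(2!) = 12.

12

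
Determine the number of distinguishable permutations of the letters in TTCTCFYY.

1680

Letter multiplicities in TTCTCFYY: C×2, F×1, T×3, Y×2.
So there are 8! / (3!·2!·2!) = 1680 distinguishable arrangements.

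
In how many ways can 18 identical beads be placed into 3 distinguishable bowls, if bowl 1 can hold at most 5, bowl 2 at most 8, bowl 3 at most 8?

By stars and bars, unrestricted non-negative solutions to x_1+…+x_3 = 18 number C(18+2,2) = 190.
Subtract solutions that violate a single cap (substitute x_i' = x_i − (cap_i+1)): x_1 ≥ 6 gives C(14,2) = 91; x_2 ≥ 9 gives C(11,2) = 55; x_3 ≥ 9 gives C(11,2) = 55. Together 201.
Add back pairs where two caps are both exceeded: 10 + 10 + 1 = 21.
By inclusion–exclusion the count is 190 − 201 + 21 = 10.

10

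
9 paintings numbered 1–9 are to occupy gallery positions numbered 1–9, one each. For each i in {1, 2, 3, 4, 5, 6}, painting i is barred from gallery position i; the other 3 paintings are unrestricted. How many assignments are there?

183822

Let Aᵢ (for 1 ≤ i ≤ 6) be the placements that put painting i in its forbidden gallery position. Any j of these fix j positions, leaving (9−j)! ways to fill the rest, and there are C(6,j) ways to pick which j.
By inclusion–exclusion, the number of valid placements is Σ_{j=0}^{6} (−1)^j C(6,j)·(9−j)!.
Computing: 362880 − 241920 + 75600 − 14400 + 1800 − 144 + 6 = 183822.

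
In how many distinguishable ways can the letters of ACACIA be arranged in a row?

The 6 letters of ACACIA have repeats: A appearing 3 times and C appearing twice.
So there are 6! / (3!·2!) = 60 distinguishable arrangements.

60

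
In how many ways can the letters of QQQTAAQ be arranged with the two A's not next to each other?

75

Total arrangements of QQQTAAQ: 7!/(4!·2!) = 105.
Arrangements with the A's together: treat AA as one letter, giving (6)!/(4!) = 30.
Subtracting, 105 − 30 = 75 arrangements keep the A's apart.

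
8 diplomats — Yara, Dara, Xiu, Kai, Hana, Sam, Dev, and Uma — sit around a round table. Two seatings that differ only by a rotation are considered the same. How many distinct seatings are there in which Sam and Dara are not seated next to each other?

Without the restriction there are (7)! = 5040 seatings.
Those with Sam next to Dara: fuse the pair into one unit and seat 7 units around a circle — 2·(6)! = 1440.
Subtracting, 5040 − 1440 = 3600.

3600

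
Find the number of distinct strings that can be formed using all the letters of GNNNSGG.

140

GNNNSGG has 7 letters with G appearing 3 times and N appearing 3 times.
The number of distinct arrangements is 7!/(3!·3!) = 5040/36 = 140.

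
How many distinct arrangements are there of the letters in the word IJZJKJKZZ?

5040

IJZJKJKZZ has 9 letters with J appearing 3 times, K appearing twice, and Z appearing 3 times.
So there are 9! / (3!·3!·2!) = 5040 distinguishable arrangements.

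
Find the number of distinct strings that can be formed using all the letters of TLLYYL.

TLLYYL has 6 letters with L appearing 3 times and Y appearing twice.
So there are 6! / (3!·2!) = 60 distinguishable arrangements.

60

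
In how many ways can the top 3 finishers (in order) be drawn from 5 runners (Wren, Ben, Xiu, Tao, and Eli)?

60

This is an ordered selection of 3 from 5: P(5,3).
That gives 5 × 4 × 3 = 60.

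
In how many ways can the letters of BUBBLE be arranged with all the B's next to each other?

24

Treat the 3 copies of B as a single block. The multiset to arrange is then {BBB, E, L, U}, 4 items in all.
All 4 items are distinct, so there are (4)! = 24 arrangements.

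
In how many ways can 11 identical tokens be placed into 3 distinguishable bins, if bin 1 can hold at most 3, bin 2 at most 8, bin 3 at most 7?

26

Without the upper bounds there are C(13,2) = 78 ways to split 11 among 3 bins.
Subtract solutions that violate a single cap (substitute x_i' = x_i − (cap_i+1)): x_1 ≥ 4 gives C(9,2) = 36; x_2 ≥ 9 gives C(4,2) = 6; x_3 ≥ 8 gives C(5,2) = 10. Together 52.
No two caps can be exceeded simultaneously, so the pair terms are all 0.
By inclusion–exclusion the count is 78 − 52 + 0 = 26.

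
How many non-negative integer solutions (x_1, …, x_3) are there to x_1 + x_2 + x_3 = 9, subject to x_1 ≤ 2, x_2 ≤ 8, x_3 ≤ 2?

Without the upper bounds there are C(11,2) = 55 ways to split 9 among 3 variables.
Subtract solutions that violate a single cap (substitute x_i' = x_i − (cap_i+1)): x_1 ≥ 3 gives C(8,2) = 28; x_2 ≥ 9 gives C(2,2) = 1; x_3 ≥ 3 gives C(8,2) = 28. Together 57.
Add back pairs where two caps are both exceeded: 0 + 10 + 0 = 10.
By inclusion–exclusion the count is 55 − 57 + 10 = 8.

8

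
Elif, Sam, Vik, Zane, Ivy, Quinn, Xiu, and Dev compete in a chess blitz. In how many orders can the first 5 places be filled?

This is an ordered selection of 5 from 8: P(8,5).
That gives 8 × 7 × 6 × 5 × 4 = 6720.

6720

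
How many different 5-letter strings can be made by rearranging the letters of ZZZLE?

Letter multiplicities in ZZZLE: E×1, L×1, Z×3.
So there are 5! / (3!) = 20 distinguishable arrangements.

20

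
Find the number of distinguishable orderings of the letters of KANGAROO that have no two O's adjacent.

There are 8!/(2!·2!) = 10080 arrangements of KANGAROO in total.
If the two O's are adjacent, glue them into one block, leaving 7 items to arrange: (7)!/(2!) = 2520 ways.
Subtracting, 10080 − 2520 = 7560 arrangements keep the O's apart.

7560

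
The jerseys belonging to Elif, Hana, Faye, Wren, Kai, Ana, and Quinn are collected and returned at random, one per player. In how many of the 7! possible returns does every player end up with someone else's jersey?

Let Aᵢ be the assignments in which player i gets their old jersey. We want the size of the complement of A₁∪…∪A_7.
By inclusion–exclusion this is Σ_{j=0}^{7} (−1)^j C(7,j)·(7−j)!.
Computing: 5040 − 5040 + 2520 − 840 + 210 − 42 + 7 − 1 = 1854.

1854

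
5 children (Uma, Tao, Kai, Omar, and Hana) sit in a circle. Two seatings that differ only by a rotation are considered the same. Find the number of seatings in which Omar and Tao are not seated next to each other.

Without the restriction there are (4)! = 24 seatings.
Seatings with Omar beside Tao: treat them as a block with 2 internal orders, giving 2 × (3)! = 12.
Subtracting, 24 − 12 = 12.

12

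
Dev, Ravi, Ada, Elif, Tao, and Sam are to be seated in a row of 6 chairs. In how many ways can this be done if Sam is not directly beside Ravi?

Of the 6! = 720 arrangements, those with Sam and Ravi adjacent number 2 × 5! = 240 (treat the pair as a block with 2 internal orders).
Complementary counting: 720 − 240 = 480.

480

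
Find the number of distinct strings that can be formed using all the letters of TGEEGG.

Letter multiplicities in TGEEGG: E×2, G×3, T×1.
So there are 6! / (3!·2!) = 60 distinguishable arrangements.

60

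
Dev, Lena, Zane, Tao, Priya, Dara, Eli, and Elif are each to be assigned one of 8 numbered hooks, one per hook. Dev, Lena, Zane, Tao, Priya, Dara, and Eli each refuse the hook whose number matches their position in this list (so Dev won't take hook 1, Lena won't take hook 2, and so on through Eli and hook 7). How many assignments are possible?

Let Aᵢ (for 1 ≤ i ≤ 7) be the placements that put person i in their forbidden hook. Any j of these fix j positions, leaving (8−j)! ways to fill the rest, and there are C(7,j) ways to pick which j.
By inclusion–exclusion, the number of valid placements is Σ_{j=0}^{7} (−1)^j C(7,j)·(8−j)!.
Computing: 40320 − 35280 + 15120 − 4200 + 840 − 126 + 14 − 1 = 16687.

16687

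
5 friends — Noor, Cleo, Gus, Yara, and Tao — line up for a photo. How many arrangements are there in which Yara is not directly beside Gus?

72

Of the 5! = 120 arrangements, those with Yara and Gus adjacent number 2 × 4! = 48 (treat the pair as a block with 2 internal orders).
So 120 − 48 = 72 arrangements keep them apart.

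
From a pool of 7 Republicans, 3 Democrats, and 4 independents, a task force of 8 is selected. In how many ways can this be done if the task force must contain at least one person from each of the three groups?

With no constraint there are C(14,8) = 3003 possible selections.
Selections missing a whole group: no Republicans → C(7,8) = 0; no Democrats → C(11,8) = 165; no independents → C(10,8) = 45.
Add back selections omitting two groups (i.e. drawn from a single group): C(7,8) + C(3,8) + C(4,8) = 0.
By inclusion–exclusion: 3003 − 210 + 0 = 2793.

2793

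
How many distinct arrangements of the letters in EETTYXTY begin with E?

With the first slot taken by E, it remains to arrange the other 7 letters (ETTYXTY).
Those 7 letters have T appearing 3 times and Y appearing twice, giving (7)!/(3!·2!) = 420.

420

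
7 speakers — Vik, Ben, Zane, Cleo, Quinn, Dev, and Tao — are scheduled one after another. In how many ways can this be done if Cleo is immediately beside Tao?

1440

Place the 5 others and the Cleo-Tao pair as 6 objects in a line; the pair has 2 internal arrangements.
So the count is 2·(6)! = 1440.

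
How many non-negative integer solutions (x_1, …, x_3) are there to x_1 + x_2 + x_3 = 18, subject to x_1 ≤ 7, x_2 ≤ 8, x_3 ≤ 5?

6

Ignoring the caps, the number of non-negative solutions to x_1+…+x_3 = 18 is C(20,2) = 190.
Subtract solutions that violate a single cap (substitute x_i' = x_i − (cap_i+1)): x_1 ≥ 8 gives C(12,2) = 66; x_2 ≥ 9 gives C(11,2) = 55; x_3 ≥ 6 gives C(14,2) = 91. Together 212.
Add back pairs where two caps are both exceeded: 3 + 15 + 10 = 28.
By inclusion–exclusion the count is 190 − 212 + 28 = 6.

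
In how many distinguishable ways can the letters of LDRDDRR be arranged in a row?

Letter multiplicities in LDRDDRR: D×3, L×1, R×3.
The number of distinct arrangements is 7!/(3!·3!) = 5040/36 = 140.

140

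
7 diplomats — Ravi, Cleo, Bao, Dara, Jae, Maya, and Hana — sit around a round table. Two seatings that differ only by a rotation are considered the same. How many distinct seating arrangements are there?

Around a circle, 7 distinct people have 7!/7 = (6)! = 720 rotationally distinct seatings.

720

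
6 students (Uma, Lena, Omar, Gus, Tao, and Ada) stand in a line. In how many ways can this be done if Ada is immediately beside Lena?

Treat {Ada, Lena} as a single unit. There are 5 units to order, and the pair itself can be ordered 2 ways.
That gives 2 × 5! = 2 × 120 = 240.

240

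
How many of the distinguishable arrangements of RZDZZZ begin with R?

5

With the first slot taken by R, it remains to arrange the other 5 letters (ZDZZZ).
Those 5 letters have Z appearing 4 times, giving (5)!/(4!) = 5.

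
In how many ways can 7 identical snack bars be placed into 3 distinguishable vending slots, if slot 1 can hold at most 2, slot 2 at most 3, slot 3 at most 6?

11

Ignoring the caps, the number of non-negative solutions to x_1+…+x_3 = 7 is C(9,2) = 36.
Subtract solutions that violate a single cap (substitute x_i' = x_i − (cap_i+1)): x_1 ≥ 3 gives C(6,2) = 15; x_2 ≥ 4 gives C(5,2) = 10; x_3 ≥ 7 gives C(2,2) = 1. Together 26.
Add back pairs where two caps are both exceeded: 1 + 0 + 0 = 1.
By inclusion–exclusion the count is 36 − 26 + 1 = 11.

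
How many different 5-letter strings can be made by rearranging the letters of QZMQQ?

Letter multiplicities in QZMQQ: M×1, Q×3, Z×1.
So there are 5! / (3!) = 20 distinguishable arrangements.

20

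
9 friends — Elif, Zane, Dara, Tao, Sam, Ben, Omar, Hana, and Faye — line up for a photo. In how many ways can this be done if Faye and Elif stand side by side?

Glue Faye and Elif into one block (2 internal orders), leaving 8 units to arrange in a row.
So the count is 2·(8)! = 80640.

80640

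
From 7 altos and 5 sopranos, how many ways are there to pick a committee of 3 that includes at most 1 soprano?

140

Split by how many sopranos are chosen (0 through 1).
Sum: C(5,0)·C(7,3) + C(5,1)·C(7,2) = 35 + 105 = 140.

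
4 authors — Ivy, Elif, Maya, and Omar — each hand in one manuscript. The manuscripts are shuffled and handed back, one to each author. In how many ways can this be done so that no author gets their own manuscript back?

Let Aᵢ be the assignments in which author i gets their own manuscript. We want the size of the complement of A₁∪…∪A_4.
By inclusion–exclusion this is Σ_{j=0}^{4} (−1)^j C(4,j)·(4−j)!.
Computing: 24 − 24 + 12 − 4 + 1 = 9.

9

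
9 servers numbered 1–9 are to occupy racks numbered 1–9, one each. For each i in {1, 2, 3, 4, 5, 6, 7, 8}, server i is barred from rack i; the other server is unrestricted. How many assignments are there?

148329

Let Aᵢ (for 1 ≤ i ≤ 8) be the placements that put server i in its forbidden rack. Any j of these fix j positions, leaving (9−j)! ways to fill the rest, and there are C(8,j) ways to pick which j.
By inclusion–exclusion, the number of valid placements is Σ_{j=0}^{8} (−1)^j C(8,j)·(9−j)!.
Computing: 362880 − 322560 + 141120 − 40320 + 8400 − 1344 + 168 − 16 + 1 = 148329.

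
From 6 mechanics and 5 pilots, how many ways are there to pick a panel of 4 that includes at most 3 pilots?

325

Split by how many pilots are chosen (0 through 3).
Sum: C(5,0)·C(6,4) + C(5,1)·C(6,3) + C(5,2)·C(6,2) + C(5,3)·C(6,1) = 15 + 100 + 150 + 60 = 325.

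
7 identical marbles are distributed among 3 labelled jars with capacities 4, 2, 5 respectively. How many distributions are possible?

By stars and bars, unrestricted non-negative solutions to x_1+…+x_3 = 7 number C(7+2,2) = 36.
Subtract solutions that violate a single cap (substitute x_i' = x_i − (cap_i+1)): x_1 ≥ 5 gives C(4,2) = 6; x_2 ≥ 3 gives C(6,2) = 15; x_3 ≥ 6 gives C(3,2) = 3. Together 24.
No two caps can be exceeded simultaneously, so the pair terms are all 0.
By inclusion–exclusion the count is 36 − 24 + 0 = 12.

12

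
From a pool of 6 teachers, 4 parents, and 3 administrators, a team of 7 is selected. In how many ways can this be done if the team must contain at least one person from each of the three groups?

1559

Unrestricted: C(13,7) = 1716 ways to pick any 7 of the 13.
Selections missing a whole group: no teachers → C(7,7) = 1; no parents → C(9,7) = 36; no administrators → C(10,7) = 120.
Add back selections omitting two groups (i.e. drawn from a single group): C(6,7) + C(4,7) + C(3,7) = 0.
By inclusion–exclusion: 1716 − 157 + 0 = 1559.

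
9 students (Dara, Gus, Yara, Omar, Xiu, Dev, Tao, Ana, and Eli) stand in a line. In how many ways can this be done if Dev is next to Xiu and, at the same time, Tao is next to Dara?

20160

Treat {Dev,Xiu} as one block (2 orders) and {Tao,Dara} as another (2 orders).
That leaves 7 units to arrange: 2 × 2 × 7! = 4 × 5040 = 20160.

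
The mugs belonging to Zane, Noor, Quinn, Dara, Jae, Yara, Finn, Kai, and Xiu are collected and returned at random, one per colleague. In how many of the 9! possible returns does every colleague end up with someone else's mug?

133496

Let Aᵢ be the assignments in which colleague i gets their own mug. We want the size of the complement of A₁∪…∪A_9.
By inclusion–exclusion this is Σ_{j=0}^{9} (−1)^j C(9,j)·(9−j)!.
Computing: 362880 − 362880 + 181440 − 60480 + 15120 − 3024 + 504 − 72 + 9 − 1 = 133496.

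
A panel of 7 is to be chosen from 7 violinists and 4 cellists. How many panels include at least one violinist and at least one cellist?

329

Unrestricted: C(11,7) = 330 ways to pick any 7 of the 11.
Selections missing a whole group: no violinists → C(4,7) = 0; no cellists → C(7,7) = 1.
Both groups omitted at once is impossible, so 330 − 1 = 329.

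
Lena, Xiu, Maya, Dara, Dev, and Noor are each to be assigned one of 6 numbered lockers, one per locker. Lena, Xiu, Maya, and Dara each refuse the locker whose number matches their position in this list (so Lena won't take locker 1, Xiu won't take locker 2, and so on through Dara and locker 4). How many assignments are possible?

362

Let Aᵢ (for 1 ≤ i ≤ 4) be the placements that put person i in their forbidden locker. Any j of these fix j positions, leaving (6−j)! ways to fill the rest, and there are C(4,j) ways to pick which j.
By inclusion–exclusion, the number of valid placements is Σ_{j=0}^{4} (−1)^j C(4,j)·(6−j)!.
Computing: 720 − 480 + 144 − 24 + 2 = 362.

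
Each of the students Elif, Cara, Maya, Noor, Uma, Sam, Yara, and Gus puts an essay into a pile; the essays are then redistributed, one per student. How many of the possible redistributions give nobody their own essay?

14833

Let Aᵢ be the assignments in which student i gets their own essay. We want the size of the complement of A₁∪…∪A_8.
By inclusion–exclusion this is Σ_{j=0}^{8} (−1)^j C(8,j)·(8−j)!.
Computing: 40320 − 40320 + 20160 − 6720 + 1680 − 336 + 56 − 8 + 1 = 14833.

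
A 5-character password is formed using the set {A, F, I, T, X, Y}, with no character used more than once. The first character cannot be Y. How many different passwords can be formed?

600

The first character has 6−1 = 5 choices (anything except Y).
The remaining 4 characters are filled from the other 5 symbols without repetition: 5 × 4 × 3 × 2 = 120.
Total: 5 × 120 = 600.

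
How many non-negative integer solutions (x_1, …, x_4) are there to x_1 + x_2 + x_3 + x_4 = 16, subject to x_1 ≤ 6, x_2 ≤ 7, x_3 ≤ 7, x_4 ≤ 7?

Ignoring the caps, the number of non-negative solutions to x_1+…+x_4 = 16 is C(19,3) = 969.
Subtract solutions that violate a single cap (substitute x_i' = x_i − (cap_i+1)): x_1 ≥ 7 gives C(12,3) = 220; x_2 ≥ 8 gives C(11,3) = 165; x_3 ≥ 8 gives C(11,3) = 165; x_4 ≥ 8 gives C(11,3) = 165. Together 715.
Add back pairs where two caps are both exceeded: 4 + 4 + 4 + 1 + 1 + 1 = 15.
By inclusion–exclusion the count is 969 − 715 + 15 = 269.

269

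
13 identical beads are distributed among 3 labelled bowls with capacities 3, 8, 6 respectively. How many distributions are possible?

14

Ignoring the caps, the number of non-negative solutions to x_1+…+x_3 = 13 is C(15,2) = 105.
Subtract solutions that violate a single cap (substitute x_i' = x_i − (cap_i+1)): x_1 ≥ 4 gives C(11,2) = 55; x_2 ≥ 9 gives C(6,2) = 15; x_3 ≥ 7 gives C(8,2) = 28. Together 98.
Add back pairs where two caps are both exceeded: 1 + 6 + 0 = 7.
By inclusion–exclusion the count is 105 − 98 + 7 = 14.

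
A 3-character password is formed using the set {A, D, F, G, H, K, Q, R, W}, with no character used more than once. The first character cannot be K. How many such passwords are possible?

The first character has 9−1 = 8 choices (anything except K).
The remaining 2 characters are filled from the other 8 symbols without repetition: 8 × 7 = 56.
Total: 8 × 56 = 448.

448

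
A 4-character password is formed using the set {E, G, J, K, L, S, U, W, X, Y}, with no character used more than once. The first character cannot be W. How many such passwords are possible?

The first character has 10−1 = 9 choices (anything except W).
The remaining 3 characters are filled from the other 9 symbols without repetition: 9 × 8 × 7 = 504.
Total: 9 × 504 = 4536.

4536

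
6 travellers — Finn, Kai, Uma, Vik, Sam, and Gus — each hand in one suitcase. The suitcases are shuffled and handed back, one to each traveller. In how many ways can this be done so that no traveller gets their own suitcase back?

265

Let Aᵢ be the assignments in which traveller i gets their own suitcase. We want the size of the complement of A₁∪…∪A_6.
By inclusion–exclusion this is Σ_{j=0}^{6} (−1)^j C(6,j)·(6−j)!.
Computing: 720 − 720 + 360 − 120 + 30 − 6 + 1 = 265.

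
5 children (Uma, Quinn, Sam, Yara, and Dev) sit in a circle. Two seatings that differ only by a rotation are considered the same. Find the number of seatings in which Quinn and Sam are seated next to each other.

Treat {Quinn, Sam} as one unit (2 internal orders) and seat the resulting 4 units around the table: (3)! circular arrangements.
So 2 × (3)! = 2 × 6 = 12.

12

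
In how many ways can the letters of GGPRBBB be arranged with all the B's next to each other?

60

Treat the 3 copies of B as a single block. The multiset to arrange is then {BBB, G, G, P, R}, 5 items in all.
That gives (5)!/(2!) = 60 arrangements.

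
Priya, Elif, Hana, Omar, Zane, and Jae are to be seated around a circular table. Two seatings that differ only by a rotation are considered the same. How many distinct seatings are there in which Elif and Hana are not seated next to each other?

Without the restriction there are (5)! = 120 seatings.
Seatings with Elif beside Hana: treat them as a block with 2 internal orders, giving 2 × (4)! = 48.
Subtracting, 120 − 48 = 72.

72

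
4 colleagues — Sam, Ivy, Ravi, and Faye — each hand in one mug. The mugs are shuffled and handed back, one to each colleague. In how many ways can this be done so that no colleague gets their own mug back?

9

This is the derangement count D_4: permutations of 4 items with no fixed point.
By inclusion–exclusion this is Σ_{j=0}^{4} (−1)^j C(4,j)·(4−j)!.
Computing: 24 − 24 + 12 − 4 + 1 = 9.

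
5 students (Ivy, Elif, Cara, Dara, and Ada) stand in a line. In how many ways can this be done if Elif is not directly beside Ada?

72

Of the 5! = 120 arrangements, those with Elif and Ada adjacent number 2 × 4! = 48 (treat the pair as a block with 2 internal orders).
So 120 − 48 = 72 arrangements keep them apart.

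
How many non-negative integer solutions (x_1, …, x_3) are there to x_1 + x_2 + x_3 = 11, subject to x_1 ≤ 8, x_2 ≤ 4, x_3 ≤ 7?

34

Ignoring the caps, the number of non-negative solutions to x_1+…+x_3 = 11 is C(13,2) = 78.
Subtract solutions that violate a single cap (substitute x_i' = x_i − (cap_i+1)): x_1 ≥ 9 gives C(4,2) = 6; x_2 ≥ 5 gives C(8,2) = 28; x_3 ≥ 8 gives C(5,2) = 10. Together 44.
No two caps can be exceeded simultaneously, so the pair terms are all 0.
By inclusion–exclusion the count is 78 − 44 + 0 = 34.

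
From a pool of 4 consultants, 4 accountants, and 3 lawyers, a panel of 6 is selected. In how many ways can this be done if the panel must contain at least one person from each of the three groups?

With no constraint there are C(11,6) = 462 possible selections.
Subtract selections that omit an entire group: no consultants → C(7,6) = 7; no accountants → C(7,6) = 7; no lawyers → C(8,6) = 28.
Add back selections omitting two groups (i.e. drawn from a single group): C(4,6) + C(4,6) + C(3,6) = 0.
By inclusion–exclusion: 462 − 42 + 0 = 420.

420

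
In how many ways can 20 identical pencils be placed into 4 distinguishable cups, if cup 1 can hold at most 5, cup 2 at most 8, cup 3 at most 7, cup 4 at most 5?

56

By stars and bars, unrestricted non-negative solutions to x_1+…+x_4 = 20 number C(20+3,3) = 1771.
Subtract solutions that violate a single cap (substitute x_i' = x_i − (cap_i+1)): x_1 ≥ 6 gives C(17,3) = 680; x_2 ≥ 9 gives C(14,3) = 364; x_3 ≥ 8 gives C(15,3) = 455; x_4 ≥ 6 gives C(17,3) = 680. Together 2179.
Add back pairs where two caps are both exceeded: 56 + 84 + 165 + 20 + 56 + 84 = 465.
Subtract triples: 0 + 0 + 1 + 0 = 1.
By inclusion–exclusion the count is 1771 − 2179 + 465 − 1 = 56.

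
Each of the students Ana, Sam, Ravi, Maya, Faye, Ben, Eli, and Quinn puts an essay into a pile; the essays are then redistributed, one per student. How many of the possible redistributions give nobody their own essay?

Let Aᵢ be the assignments in which student i gets their own essay. We want the size of the complement of A₁∪…∪A_8.
By inclusion–exclusion this is Σ_{j=0}^{8} (−1)^j C(8,j)·(8−j)!.
Computing: 40320 − 40320 + 20160 − 6720 + 1680 − 336 + 56 − 8 + 1 = 14833.

14833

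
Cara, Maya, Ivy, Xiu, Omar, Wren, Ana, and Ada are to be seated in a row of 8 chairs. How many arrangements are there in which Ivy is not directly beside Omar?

Of the 8! = 40320 arrangements, those with Ivy and Omar adjacent number 2 × 7! = 10080 (treat the pair as a block with 2 internal orders).
So 40320 − 10080 = 30240 arrangements keep them apart.

30240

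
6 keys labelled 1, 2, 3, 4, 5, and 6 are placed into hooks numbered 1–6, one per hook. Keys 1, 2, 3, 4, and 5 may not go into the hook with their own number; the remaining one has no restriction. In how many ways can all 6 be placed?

Let Aᵢ (for 1 ≤ i ≤ 5) be the placements that put key i in its forbidden hook. Any j of these fix j positions, leaving (6−j)! ways to fill the rest, and there are C(5,j) ways to pick which j.
By inclusion–exclusion, the number of valid placements is Σ_{j=0}^{5} (−1)^j C(5,j)·(6−j)!.
Computing: 720 − 600 + 240 − 60 + 10 − 1 = 309.

309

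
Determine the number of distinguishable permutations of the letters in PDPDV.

30

The 5 letters of PDPDV have repeats: D appearing twice and P appearing twice.
So there are 5! / (2!·2!) = 30 distinguishable arrangements.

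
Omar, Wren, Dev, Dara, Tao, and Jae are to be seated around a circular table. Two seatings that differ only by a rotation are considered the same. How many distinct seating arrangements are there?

Around a circle, 6 distinct people have 6!/6 = (5)! = 120 rotationally distinct seatings.

120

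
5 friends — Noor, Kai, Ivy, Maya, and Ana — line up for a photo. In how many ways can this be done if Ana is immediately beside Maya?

48

Place the 3 others and the Ana-Maya pair as 4 objects in a line; the pair has 2 internal arrangements.
So the count is 2·(4)! = 48.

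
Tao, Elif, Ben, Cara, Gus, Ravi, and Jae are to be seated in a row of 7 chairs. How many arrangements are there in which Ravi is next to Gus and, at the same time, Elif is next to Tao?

480

Treat {Ravi,Gus} as one block (2 orders) and {Elif,Tao} as another (2 orders).
That leaves 5 units to arrange: 2 × 2 × 5! = 4 × 120 = 480.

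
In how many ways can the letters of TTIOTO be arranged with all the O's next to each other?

Treat the 2 copies of O as a single block. The multiset to arrange is then {OO, I, T, T, T}, 5 items in all.
That gives (5)!/(3!) = 20 arrangements.

20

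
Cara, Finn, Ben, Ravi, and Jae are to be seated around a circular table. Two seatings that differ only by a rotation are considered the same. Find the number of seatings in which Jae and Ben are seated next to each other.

Treat {Jae, Ben} as one unit (2 internal orders) and seat the resulting 4 units around the table: (3)! circular arrangements.
So 2 × (3)! = 2 × 6 = 12.

12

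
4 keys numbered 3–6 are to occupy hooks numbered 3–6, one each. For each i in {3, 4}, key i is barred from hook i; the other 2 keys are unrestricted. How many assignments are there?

14

Let Aᵢ (for i ∈ {3, 4}) be the placements that put key i in its forbidden hook. Any j of these fix j positions, leaving (4−j)! ways to fill the rest, and there are C(2,j) ways to pick which j.
By inclusion–exclusion, the number of valid placements is Σ_{j=0}^{2} (−1)^j C(2,j)·(4−j)!.
Computing: 24 − 12 + 2 = 14.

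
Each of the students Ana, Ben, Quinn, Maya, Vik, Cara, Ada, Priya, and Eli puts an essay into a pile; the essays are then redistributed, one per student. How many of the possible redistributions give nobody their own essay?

Count assignments avoiding every fixed point. For any j of the 9 students fixed to their own essay, the other 9−j can be arranged in (9−j)! ways.
By inclusion–exclusion this is Σ_{j=0}^{9} (−1)^j C(9,j)·(9−j)!.
Computing: 362880 − 362880 + 181440 − 60480 + 15120 − 3024 + 504 − 72 + 9 − 1 = 133496.

133496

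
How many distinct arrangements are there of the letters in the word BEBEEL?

Letter multiplicities in BEBEEL: B×2, E×3, L×1.
The number of distinct arrangements is 6!/(3!·2!) = 720/12 = 60.

60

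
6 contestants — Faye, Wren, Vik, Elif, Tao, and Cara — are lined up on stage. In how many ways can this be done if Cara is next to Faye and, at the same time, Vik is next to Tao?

96

Treat {Cara,Faye} as one block (2 orders) and {Vik,Tao} as another (2 orders).
That leaves 4 units to arrange: 2 × 2 × 4! = 4 × 24 = 96.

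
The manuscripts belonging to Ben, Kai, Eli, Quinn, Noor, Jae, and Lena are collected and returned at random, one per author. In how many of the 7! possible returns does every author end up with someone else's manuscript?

This is the derangement count D_7: permutations of 7 items with no fixed point.
By inclusion–exclusion this is Σ_{j=0}^{7} (−1)^j C(7,j)·(7−j)!.
Computing: 5040 − 5040 + 2520 − 840 + 210 − 42 + 7 − 1 = 1854.

1854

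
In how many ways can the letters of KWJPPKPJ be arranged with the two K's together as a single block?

Treat the 2 copies of K as a single block. The multiset to arrange is then {KK, J, J, P, P, P, W}, 7 items in all.
That gives (7)!/(3!·2!) = 420 arrangements.

420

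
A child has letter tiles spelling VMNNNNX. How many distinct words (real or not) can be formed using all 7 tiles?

210

Letter multiplicities in VMNNNNX: M×1, N×4, V×1, X×1.
Dividing 7! = 5040 by 4! = 24 for the repeated letters gives 210.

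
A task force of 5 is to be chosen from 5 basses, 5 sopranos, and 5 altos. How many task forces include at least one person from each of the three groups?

2250

Unrestricted: C(15,5) = 3003 ways to pick any 5 of the 15.
Selections missing a whole group: no basses → C(10,5) = 252; no sopranos → C(10,5) = 252; no altos → C(10,5) = 252.
Add back selections omitting two groups (i.e. drawn from a single group): C(5,5) + C(5,5) + C(5,5) = 3.
By inclusion–exclusion: 3003 − 756 + 3 = 2250.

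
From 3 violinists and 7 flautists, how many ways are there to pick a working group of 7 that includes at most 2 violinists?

Split by how many violinists are chosen (0 through 2).
Sum: C(3,0)·C(7,7) + C(3,1)·C(7,6) + C(3,2)·C(7,5) = 1 + 21 + 63 = 85.

85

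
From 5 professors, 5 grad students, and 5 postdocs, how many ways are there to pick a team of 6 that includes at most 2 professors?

Split by how many professors are chosen (0 through 2).
Sum: C(5,0)·C(10,6) + C(5,1)·C(10,5) + C(5,2)·C(10,4) = 210 + 1260 + 2100 = 3570.

3570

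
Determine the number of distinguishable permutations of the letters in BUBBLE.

Letter multiplicities in BUBBLE: B×3, E×1, L×1, U×1.
So there are 6! / (3!) = 120 distinguishable arrangements.

120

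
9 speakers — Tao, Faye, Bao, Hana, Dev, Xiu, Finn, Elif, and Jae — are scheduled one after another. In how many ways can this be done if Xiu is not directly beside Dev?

Of the 9! = 362880 arrangements, those with Xiu and Dev adjacent number 2 × 8! = 80640 (treat the pair as a block with 2 internal orders).
Complementary counting: 362880 − 80640 = 282240.

282240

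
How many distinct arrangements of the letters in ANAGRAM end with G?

With the last slot taken by G, it remains to arrange the other 6 letters (ANARAM).
Those 6 letters have A appearing 3 times, giving (6)!/(3!) = 120.

120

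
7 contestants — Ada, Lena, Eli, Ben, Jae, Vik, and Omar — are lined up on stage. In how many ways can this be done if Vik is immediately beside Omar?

1440

Glue Vik and Omar into one block (2 internal orders), leaving 6 units to arrange in a row.
So the count is 2·(6)! = 1440.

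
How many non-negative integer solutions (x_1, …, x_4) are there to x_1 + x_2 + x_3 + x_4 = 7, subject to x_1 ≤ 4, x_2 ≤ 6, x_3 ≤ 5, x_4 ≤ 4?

95

Ignoring the caps, the number of non-negative solutions to x_1+…+x_4 = 7 is C(10,3) = 120.
Subtract solutions that violate a single cap (substitute x_i' = x_i − (cap_i+1)): x_1 ≥ 5 gives C(5,3) = 10; x_2 ≥ 7 gives C(3,3) = 1; x_3 ≥ 6 gives C(4,3) = 4; x_4 ≥ 5 gives C(5,3) = 10. Together 25.
No two caps can be exceeded simultaneously, so the pair terms are all 0.
By inclusion–exclusion the count is 120 − 25 + 0 = 95.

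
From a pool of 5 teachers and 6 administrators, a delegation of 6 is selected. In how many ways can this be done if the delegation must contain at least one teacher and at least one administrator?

461

Total 6-person selections from all 11: C(11,6) = 462.
Selections missing a whole group: no teachers → C(6,6) = 1; no administrators → C(5,6) = 0.
Both groups omitted at once is impossible, so 462 − 1 = 461.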